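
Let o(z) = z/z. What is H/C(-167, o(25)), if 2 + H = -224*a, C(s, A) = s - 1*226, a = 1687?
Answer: 377890/393 ≈ 961.55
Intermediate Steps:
o(z) = 1
C(s, A) = -226 + s (C(s, A) = s - 226 = -226 + s)
H = -377890 (H = -2 - 224*1687 = -2 - 377888 = -377890)
H/C(-167, o(25)) = -377890/(-226 - 167) = -377890/(-393) = -377890*(-1/393) = 377890/393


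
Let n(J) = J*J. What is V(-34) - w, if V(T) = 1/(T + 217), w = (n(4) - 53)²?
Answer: -250526/183 ≈ -1369.0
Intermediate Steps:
n(J) = J²
w = 1369 (w = (4² - 53)² = (16 - 53)² = (-37)² = 1369)
V(T) = 1/(217 + T)
V(-34) - w = 1/(217 - 34) - 1*1369 = 1/183 - 1369 = -250526/183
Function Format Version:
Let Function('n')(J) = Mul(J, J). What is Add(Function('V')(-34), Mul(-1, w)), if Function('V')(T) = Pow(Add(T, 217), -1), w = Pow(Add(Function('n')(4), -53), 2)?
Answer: Rational(-250526, 183) ≈ -1369.0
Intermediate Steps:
Function('n')(J) = Pow(J, 2)
w = 1369 (w = Pow(Add(Pow(4, 2), -53), 2) = Pow(Add(16, -53), 2) = Pow(-37, 2) = 1369)
Function('V')(T) = Pow(Add(217, T), -1)
Add(Function('V')(-34), Mul(-1, w)) = Add(Pow(Add(217, -34), -1), Mul(-1, 1369)) = Add(Pow(183, -1), -1369) = Add(Rational(1, 183), -1369) = Rational(-250526, 183)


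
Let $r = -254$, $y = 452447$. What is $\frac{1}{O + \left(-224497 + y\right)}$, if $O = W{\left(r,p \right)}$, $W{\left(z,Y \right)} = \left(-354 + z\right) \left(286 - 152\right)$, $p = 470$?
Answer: $\frac{1}{146478} \approx 6.827 \cdot 10^{-6}$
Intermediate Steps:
$W{\left(z,Y \right)} = -47436 + 134 z$ ($W{\left(z,Y \right)} = \left(-354 + z\right) 134 = -47436 + 134 z$)
$O = -81472$ ($O = -47436 + 134 \left(-254\right) = -47436 - 34036 = -81472$)
$\frac{1}{O + \left(-224497 + y\right)} = \frac{1}{-81472 + \left(-224497 + 452447\right)} = \frac{1}{-81472 + 227950} = \frac{1}{146478}$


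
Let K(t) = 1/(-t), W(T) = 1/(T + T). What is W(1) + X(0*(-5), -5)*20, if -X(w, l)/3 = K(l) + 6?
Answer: -743/2 ≈ -371.50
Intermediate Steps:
W(T) = 1/(2*T)
K(t) = -1/t
X(w, l) = -18 + 3/l (X(w, l) = -3*(-1/l + 6) = -3*(6 - 1/l) = -18 + 3/l)
W(1) + X(0*(-5), -5)*20 = (½)/1 + (-18 + 3/(-5))*20 = (½)*1 + (-18 + 3*(-⅕))*20 = ½ + (-18 - ⅗)*20 = ½ - 93/5*20 = ½ - 372 = -743/2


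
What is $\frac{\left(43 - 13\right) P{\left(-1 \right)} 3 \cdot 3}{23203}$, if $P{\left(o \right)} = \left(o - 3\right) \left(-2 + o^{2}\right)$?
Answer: $\frac{1080}{23203} \approx 0.046546$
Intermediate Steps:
$P{\left(o \right)} = \left(-3 + o\right) \left(-2 + o^{2}\right)$
$\frac{\left(43 - 13\right) P{\left(-1 \right)} 3 \cdot 3}{23203} = \frac{\left(43 - 13\right) \left(6 + \left(-1\right)^{3} - 3 \left(-1\right)^{2} - -2\right) 3 \cdot 3}{23203} = 30 \left(6 - 1 - 3 + 2\right) 3 \cdot 3 \cdot \frac{1}{23203} = 30 \cdot 4 \cdot 3 \cdot 3 \cdot \frac{1}{23203} = 30 \cdot 12 \cdot 3 \cdot \frac{1}{23203} = 30 \cdot 36 \cdot \frac{1}{23203} = 1080 \cdot \frac{1}{23203} = \frac{1080}{23203}$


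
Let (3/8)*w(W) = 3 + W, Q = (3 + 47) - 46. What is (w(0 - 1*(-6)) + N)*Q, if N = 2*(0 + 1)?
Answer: 104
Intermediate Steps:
Q = 4 (Q = 50 - 46 = 4)
w(W) = 8 + 8*W/3 (w(W) = 8*(3 + W)/3 = 8 + 8*W/3)
N = 2 (N = 2*1 = 2)
(w(0 - 1*(-6)) + N)*Q = ((8 + 8*(0 - 1*(-6))/3) + 2)*4 = ((8 + 8*(0 + 6)/3) + 2)*4 = ((8 + (8/3)*6) + 2)*4 = ((8 + 16) + 2)*4 = (24 + 2)*4 = 26*4 = 104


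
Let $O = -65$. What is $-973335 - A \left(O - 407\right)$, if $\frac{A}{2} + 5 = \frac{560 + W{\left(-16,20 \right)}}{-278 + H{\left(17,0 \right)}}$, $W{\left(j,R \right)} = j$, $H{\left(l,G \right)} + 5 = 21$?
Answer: $- \frac{128381973}{131} \approx -9.8002 \cdot 10^{5}$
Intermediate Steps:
$H{\left(l,G \right)} = 16$ ($H{\left(l,G \right)} = -5 + 21 = 16$)
$A = - \frac{1854}{131}$ ($A = -10 + 2 \frac{560 - 16}{-278 + 16} = -10 + 2 \frac{544}{-262} = -10 + 2 \cdot 544 \left(- \frac{1}{262}\right) = -10 + 2 \left(- \frac{272}{131}\right) = -10 - \frac{544}{131} = - \frac{1854}{131} \approx -14.153$)
$-973335 - A \left(O - 407\right) = -973335 - - \frac{1854 \left(-65 - 407\right)}{131} = -973335 - \left(- \frac{1854}{131}\right) \left(-472\right) = -973335 - \frac{875088}{131} = - \frac{128381973}{131}$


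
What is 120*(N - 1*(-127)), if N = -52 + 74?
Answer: 17880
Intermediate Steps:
N = 22
120*(N - 1*(-127)) = 120*(22 - 1*(-127)) = 120*(22 + 127) = 120*149 = 17880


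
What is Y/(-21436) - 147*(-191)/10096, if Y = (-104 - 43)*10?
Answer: 154174923/54104464 ≈ 2.8496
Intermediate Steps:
Y = -1470 (Y = -147*10 = -1470)
Y/(-21436) - 147*(-191)/10096 = -1470/(-21436) - 147*(-191)/10096 = -1470*(-1/21436) + 28077*(1/10096) = 735/10718 + 28077/10096 = 154174923/54104464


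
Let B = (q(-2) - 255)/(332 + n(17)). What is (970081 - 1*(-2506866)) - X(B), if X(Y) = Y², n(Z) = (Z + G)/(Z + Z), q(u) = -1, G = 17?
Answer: 385555110347/110889 ≈ 3.4769e+6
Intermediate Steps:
n(Z) = (17 + Z)/(2*Z) (n(Z) = (Z + 17)/(Z + Z) = (17 + Z)/((2*Z)) = (17 + Z)*(1/(2*Z)) = (17 + Z)/(2*Z))
B = -256/333 (B = (-1 - 255)/(332 + (½)*(17 + 17)/17) = -256/(332 + (½)*(1/17)*34) = -256/(332 + 1) = -256/333 ≈ -0.76877)
(970081 - 1*(-2506866)) - X(B) = (970081 - 1*(-2506866)) - (-256/333)² = (970081 + 2506866) - 1*65536/110889 = 3476947 - 65536/110889 = 385555110347/110889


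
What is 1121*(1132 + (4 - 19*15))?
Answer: 953971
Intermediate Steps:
1121*(1132 + (4 - 19*15)) = 1121*(1132 + (4 - 285)) = 1121*(1132 - 281) = 1121*851 = 953971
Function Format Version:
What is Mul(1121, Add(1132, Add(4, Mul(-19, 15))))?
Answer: 953971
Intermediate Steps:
Mul(1121, Add(1132, Add(4, Mul(-19, 15)))) = Mul(1121, Add(1132, Add(4, -285))) = Mul(1121, Add(1132, -281)) = Mul(1121, 851) = 953971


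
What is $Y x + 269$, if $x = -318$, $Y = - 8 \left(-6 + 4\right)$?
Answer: $-4819$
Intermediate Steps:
$Y = 16$ ($Y = \left(-8\right) \left(-2\right) = 16$)
$Y x + 269 = 16 \left(-318\right) + 269 = -5088 + 269 = -4819$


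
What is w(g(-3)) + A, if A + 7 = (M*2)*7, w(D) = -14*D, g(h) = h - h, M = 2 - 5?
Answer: -49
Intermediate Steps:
M = -3
g(h) = 0
A = -49 (A = -7 - 3*2*7 = -7 - 6*7 = -7 - 42 = -49)
w(g(-3)) + A = -14*0 - 49 = 0 - 49 = -49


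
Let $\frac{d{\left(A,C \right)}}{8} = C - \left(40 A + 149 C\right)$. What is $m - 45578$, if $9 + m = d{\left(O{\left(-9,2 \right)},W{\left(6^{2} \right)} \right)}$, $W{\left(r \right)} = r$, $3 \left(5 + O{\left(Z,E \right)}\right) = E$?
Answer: $- \frac{260473}{3} \approx -86824.0$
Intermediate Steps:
$O{\left(Z,E \right)} = -5 + \frac{E}{3}$
$d{\left(A,C \right)} = - 1184 C - 320 A$ ($d{\left(A,C \right)} = 8 \left(C - \left(40 A + 149 C\right)\right) = 8 \left(- 148 C - 40 A\right) = - 1184 C - 320 A$)
$m = - \frac{123739}{3}$ ($m = -9 - \left(42624 + 320 \left(-5 + \frac{1}{3} \cdot 2\right)\right) = -9 - \left(42624 + 320 \left(-5 + \frac{2}{3}\right)\right) = -9 - \frac{123712}{3} = - \frac{123739}{3} \approx -41246.0$)
$m - 45578 = - \frac{123739}{3} - 45578 = - \frac{260473}{3}$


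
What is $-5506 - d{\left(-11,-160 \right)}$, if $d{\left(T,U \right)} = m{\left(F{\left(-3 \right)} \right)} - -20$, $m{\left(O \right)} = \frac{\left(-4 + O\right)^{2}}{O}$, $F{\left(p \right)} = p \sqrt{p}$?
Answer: $-5518 + \frac{11 i \sqrt{3}}{9} \approx -5518.0 + 2.117 i$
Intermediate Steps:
$F{\left(p \right)} = p^{\frac{3}{2}}$
$m{\left(O \right)} = \frac{\left(-4 + O\right)^{2}}{O}$
$d{\left(T,U \right)} = 20 + \frac{i \sqrt{3} \left(-4 - 3 i \sqrt{3}\right)^{2}}{9}$ ($d{\left(T,U \right)} = \frac{\left(-4 + \left(-3\right)^{\frac{3}{2}}\right)^{2}}{\left(-3\right)^{\frac{3}{2}}} - -20 = \frac{\left(-4 - 3 i \sqrt{3}\right)^{2}}{\left(-3\right) i \sqrt{3}} + 20 = \frac{i \sqrt{3}}{9} \left(-4 - 3 i \sqrt{3}\right)^{2} + 20 = \frac{i \sqrt{3} \left(-4 - 3 i \sqrt{3}\right)^{2}}{9} + 20 = 20 + \frac{i \sqrt{3} \left(-4 - 3 i \sqrt{3}\right)^{2}}{9}$)
$-5506 - d{\left(-11,-160 \right)} = -5506 - \left(12 - \frac{11 i \sqrt{3}}{9}\right) = -5518 + \frac{11 i \sqrt{3}}{9}$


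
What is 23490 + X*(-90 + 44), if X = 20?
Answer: 22570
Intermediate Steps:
23490 + X*(-90 + 44) = 23490 + 20*(-90 + 44) = 23490 + 20*(-46) = 23490 - 920 = 22570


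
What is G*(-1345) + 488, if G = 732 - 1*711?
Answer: -27757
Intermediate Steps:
G = 21 (G = 732 - 711 = 21)
G*(-1345) + 488 = 21*(-1345) + 488 = -28245 + 488 = -27757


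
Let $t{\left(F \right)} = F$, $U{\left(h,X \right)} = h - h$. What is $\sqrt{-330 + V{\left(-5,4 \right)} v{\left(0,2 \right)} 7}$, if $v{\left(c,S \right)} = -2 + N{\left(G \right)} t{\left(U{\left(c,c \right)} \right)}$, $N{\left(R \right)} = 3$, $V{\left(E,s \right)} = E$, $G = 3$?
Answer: $2 i \sqrt{65} \approx 16.125 i$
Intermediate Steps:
$U{\left(h,X \right)} = 0$
$v{\left(c,S \right)} = -2$ ($v{\left(c,S \right)} = -2 + 3 \cdot 0 = -2 + 0 = -2$)
$\sqrt{-330 + V{\left(-5,4 \right)} v{\left(0,2 \right)} 7} = \sqrt{-330 + \left(-5\right) \left(-2\right) 7} = \sqrt{-330 + 10 \cdot 7} = \sqrt{-330 + 70} = \sqrt{-260} = 2 i \sqrt{65}$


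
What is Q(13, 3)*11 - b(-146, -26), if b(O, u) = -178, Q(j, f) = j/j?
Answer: 189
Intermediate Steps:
Q(j, f) = 1
Q(13, 3)*11 - b(-146, -26) = 1*11 - 1*(-178) = 11 + 178 = 189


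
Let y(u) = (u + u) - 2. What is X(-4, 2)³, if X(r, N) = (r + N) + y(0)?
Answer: -64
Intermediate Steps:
y(u) = -2 + 2*u (y(u) = 2*u - 2 = -2 + 2*u)
X(r, N) = -2 + N + r (X(r, N) = (r + N) + (-2 + 2*0) = (N + r) + (-2 + 0) = (N + r) - 2 = -2 + N + r)
X(-4, 2)³ = (-2 + 2 - 4)³ = (-4)³ = -64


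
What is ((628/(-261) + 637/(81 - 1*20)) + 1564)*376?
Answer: 9410675768/15921 ≈ 5.9109e+5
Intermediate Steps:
((628/(-261) + 637/(81 - 1*20)) + 1564)*376 = ((628*(-1/261) + 637/(81 - 20)) + 1564)*376 = ((-628/261 + 637/61) + 1564)*376 = (127949/15921 + 1564)*376 = (25028393/15921)*376 = 9410675768/15921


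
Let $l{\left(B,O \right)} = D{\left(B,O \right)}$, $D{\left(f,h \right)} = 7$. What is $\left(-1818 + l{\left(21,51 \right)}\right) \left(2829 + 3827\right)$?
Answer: $-12054016$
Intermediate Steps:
$l{\left(B,O \right)} = 7$
$\left(-1818 + l{\left(21,51 \right)}\right) \left(2829 + 3827\right) = \left(-1818 + 7\right) \left(2829 + 3827\right) = \left(-1811\right) 6656 = -12054016$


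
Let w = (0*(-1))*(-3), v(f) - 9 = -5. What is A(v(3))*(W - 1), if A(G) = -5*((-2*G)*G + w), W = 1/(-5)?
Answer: -192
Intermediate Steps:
v(f) = 4 (v(f) = 9 - 5 = 4)
w = 0 (w = 0*(-3) = 0)
W = -⅕ ≈ -0.20000
A(G) = 10*G² (A(G) = -5*((-2*G)*G + 0) = -5*(-2*G² + 0) = -(-10)*G² = 10*G²)
A(v(3))*(W - 1) = (10*4²)*(-⅕ - 1) = (10*16)*(-6/5) = 160*(-6/5) = -192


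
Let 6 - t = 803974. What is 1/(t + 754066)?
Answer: -1/49902 ≈ -2.0039e-5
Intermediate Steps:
t = -803968 (t = 6 - 1*803974 = 6 - 803974 = -803968)
1/(t + 754066) = 1/(-803968 + 754066) = 1/(-49902) = -1/49902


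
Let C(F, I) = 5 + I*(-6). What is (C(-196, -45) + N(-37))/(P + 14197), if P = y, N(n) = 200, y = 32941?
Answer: 475/47138 ≈ 0.010077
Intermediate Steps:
C(F, I) = 5 - 6*I
P = 32941
(C(-196, -45) + N(-37))/(P + 14197) = ((5 - 6*(-45)) + 200)/(32941 + 14197) = ((5 + 270) + 200)/47138 = (275 + 200)*(1/47138) = 475*(1/47138) = 475/47138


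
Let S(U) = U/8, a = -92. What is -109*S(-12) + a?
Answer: 143/2 ≈ 71.500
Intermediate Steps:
S(U) = U/8 (S(U) = U*(1/8) = U/8)
-109*S(-12) + a = -109*(-12)/8 - 92 = -109*(-3/2) - 92 = 327/2 - 92 = 143/2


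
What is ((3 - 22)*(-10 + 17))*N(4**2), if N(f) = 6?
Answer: -798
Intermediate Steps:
((3 - 22)*(-10 + 17))*N(4**2) = ((3 - 22)*(-10 + 17))*6 = -19*7*6 = -133*6 = -798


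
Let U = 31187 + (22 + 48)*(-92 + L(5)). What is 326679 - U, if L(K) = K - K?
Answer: 301932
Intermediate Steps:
L(K) = 0
U = 24747 (U = 31187 + (22 + 48)*(-92 + 0) = 31187 + 70*(-92) = 31187 - 6440 = 24747)
326679 - U = 326679 - 1*24747 = 326679 - 24747 = 301932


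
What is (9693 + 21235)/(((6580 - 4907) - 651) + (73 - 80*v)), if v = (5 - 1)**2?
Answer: -30928/185 ≈ -167.18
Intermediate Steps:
v = 16 (v = 4**2 = 16)
(9693 + 21235)/(((6580 - 4907) - 651) + (73 - 80*v)) = (9693 + 21235)/(((6580 - 4907) - 651) + (73 - 80*16)) = 30928/((1673 - 651) + (73 - 1280)) = 30928/(1022 - 1207) = 30928/(-185) = 30928*(-1/185) = -30928/185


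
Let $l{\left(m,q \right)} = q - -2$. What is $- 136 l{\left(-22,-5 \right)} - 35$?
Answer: $373$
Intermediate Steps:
$l{\left(m,q \right)} = 2 + q$ ($l{\left(m,q \right)} = q + 2 = 2 + q$)
$- 136 l{\left(-22,-5 \right)} - 35 = - 136 \left(2 - 5\right) - 35 = \left(-136\right) \left(-3\right) - 35 = 408 - 35 = 373$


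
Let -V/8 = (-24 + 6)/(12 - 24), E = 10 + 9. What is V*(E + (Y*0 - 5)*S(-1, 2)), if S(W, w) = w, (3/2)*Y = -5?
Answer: -108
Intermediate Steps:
Y = -10/3 (Y = (2/3)*(-5) = -10/3 ≈ -3.3333)
E = 19
V = -12 (V = -8*(-24 + 6)/(12 - 24) = -(-144)/(-12) = -(-144)*(-1)/12 = -8*3/2 = -12)
V*(E + (Y*0 - 5)*S(-1, 2)) = -12*(19 + (-10/3*0 - 5)*2) = -12*(19 + (0 - 5)*2) = -12*(19 - 5*2) = -12*(19 - 10) = -12*9 = -108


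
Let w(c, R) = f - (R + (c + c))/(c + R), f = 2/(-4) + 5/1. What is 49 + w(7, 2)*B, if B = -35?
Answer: -833/18 ≈ -46.278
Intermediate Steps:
f = 9/2 (f = 2*(-1/4) + 5*1 = -1/2 + 5 = 9/2 ≈ 4.5000)
w(c, R) = 9/2 - (R + 2*c)/(R + c) (w(c, R) = 9/2 - (R + (c + c))/(c + R) = 9/2 - (R + 2*c)/(R + c))
49 + w(7, 2)*B = 49 + ((5*7 + 7*2)/(2*(2 + 7)))*(-35) = 49 + ((1/2)*(35 + 14)/9)*(-35) = 49 + ((1/2)*(1/9)*49)*(-35) = 49 + (49/18)*(-35) = 49 - 1715/18 = -833/18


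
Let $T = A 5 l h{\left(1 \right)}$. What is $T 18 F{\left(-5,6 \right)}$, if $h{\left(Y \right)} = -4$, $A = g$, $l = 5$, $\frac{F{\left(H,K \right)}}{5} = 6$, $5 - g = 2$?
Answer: $-162000$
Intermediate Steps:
$g = 3$ ($g = 5 - 2 = 3$)
$F{\left(H,K \right)} = 30$ ($F{\left(H,K \right)} = 5 \cdot 6 = 30$)
$A = 3$
$T = -300$ ($T = 3 \cdot 5 \cdot 5 \left(-4\right) = 15 \cdot 5 \left(-4\right) = 75 \left(-4\right) = -300$)
$T 18 F{\left(-5,6 \right)} = \left(-300\right) 18 \cdot 30 = \left(-5400\right) 30 = -162000$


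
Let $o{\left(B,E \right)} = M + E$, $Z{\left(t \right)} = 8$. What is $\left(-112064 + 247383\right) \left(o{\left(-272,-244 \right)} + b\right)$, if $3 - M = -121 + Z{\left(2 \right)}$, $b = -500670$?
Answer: $-67767484562$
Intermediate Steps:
$M = 116$ ($M = 3 - \left(-121 + 8\right) = 3 - -113 = 3 + 113 = 116$)
$o{\left(B,E \right)} = 116 + E$
$\left(-112064 + 247383\right) \left(o{\left(-272,-244 \right)} + b\right) = \left(-112064 + 247383\right) \left(\left(116 - 244\right) - 500670\right) = 135319 \left(-128 - 500670\right) = 135319 \left(-500798\right) = -67767484562$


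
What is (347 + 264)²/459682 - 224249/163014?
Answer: -10556669831/18733650387 ≈ -0.56351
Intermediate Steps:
(347 + 264)²/459682 - 224249/163014 = 611²*(1/459682) - 224249*1/163014 = 373321*(1/459682) - 224249/163014 = 373321/459682 - 224249/163014 = -10556669831/18733650387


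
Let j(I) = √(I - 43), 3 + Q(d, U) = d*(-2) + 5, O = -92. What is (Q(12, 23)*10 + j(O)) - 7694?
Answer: -7914 + 3*I*√15 ≈ -7914.0 + 11.619*I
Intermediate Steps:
Q(d, U) = 2 - 2*d (Q(d, U) = -3 + (d*(-2) + 5) = -3 + (-2*d + 5) = -3 + (5 - 2*d) = 2 - 2*d)
j(I) = √(-43 + I)
(Q(12, 23)*10 + j(O)) - 7694 = ((2 - 2*12)*10 + √(-43 - 92)) - 7694 = ((2 - 24)*10 + √(-135)) - 7694 = (-22*10 + 3*I*√15) - 7694 = (-220 + 3*I*√15) - 7694 = -7914 + 3*I*√15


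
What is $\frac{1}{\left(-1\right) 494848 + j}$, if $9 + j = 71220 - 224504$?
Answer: $- \frac{1}{648141} \approx -1.5429 \cdot 10^{-6}$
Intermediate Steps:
$j = -153293$ ($j = -9 + \left(71220 - 224504\right) = -9 - 153284 = -153293$)
$\frac{1}{\left(-1\right) 494848 + j} = \frac{1}{\left(-1\right) 494848 - 153293} = \frac{1}{-494848 - 153293} = \frac{1}{-648141} = - \frac{1}{648141}$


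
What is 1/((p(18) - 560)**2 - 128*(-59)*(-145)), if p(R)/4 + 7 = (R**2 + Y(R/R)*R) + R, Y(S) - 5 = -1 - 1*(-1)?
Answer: 1/204560 ≈ 4.8885e-6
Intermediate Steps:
Y(S) = 5 (Y(S) = 5 + (-1 - 1*(-1)) = 5 + (-1 + 1) = 5 + 0 = 5)
p(R) = -28 + 4*R**2 + 24*R (p(R) = -28 + 4*((R**2 + 5*R) + R) = -28 + 4*(R**2 + 6*R) = -28 + (4*R**2 + 24*R) = -28 + 4*R**2 + 24*R)
1/((p(18) - 560)**2 - 128*(-59)*(-145)) = 1/(((-28 + 4*18**2 + 24*18) - 560)**2 - 128*(-59)*(-145)) = 1/(((-28 + 4*324 + 432) - 560)**2 + 7552*(-145)) = 1/(((-28 + 1296 + 432) - 560)**2 - 1095040) = 1/((1700 - 560)**2 - 1095040) = 1/(1140**2 - 1095040) = 1/(1299600 - 1095040) = 1/204560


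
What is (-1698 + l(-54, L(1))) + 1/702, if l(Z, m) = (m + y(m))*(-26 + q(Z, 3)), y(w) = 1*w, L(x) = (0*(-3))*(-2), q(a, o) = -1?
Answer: -1191995/702 ≈ -1698.0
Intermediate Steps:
L(x) = 0 (L(x) = 0*(-2) = 0)
y(w) = w
l(Z, m) = -54*m (l(Z, m) = (m + m)*(-26 - 1) = (2*m)*(-27) = -54*m)
(-1698 + l(-54, L(1))) + 1/702 = (-1698 - 54*0) + 1/702 = (-1698 + 0) + 1/702 = -1698 + 1/702 = -1191995/702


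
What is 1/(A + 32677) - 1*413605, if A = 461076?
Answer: -204218709564/493753 ≈ -4.1361e+5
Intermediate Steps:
1/(A + 32677) - 1*413605 = 1/(461076 + 32677) - 1*413605 = 1/493753 - 413605 = -204218709564/493753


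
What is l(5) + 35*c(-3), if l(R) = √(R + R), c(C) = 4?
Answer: 140 + √10 ≈ 143.16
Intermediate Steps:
l(R) = √2*√R (l(R) = √(2*R) = √2*√R)
l(5) + 35*c(-3) = √2*√5 + 35*4 = √10 + 140 = 140 + √10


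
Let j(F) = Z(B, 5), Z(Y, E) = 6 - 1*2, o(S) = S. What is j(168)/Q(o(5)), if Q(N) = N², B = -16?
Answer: 4/25 ≈ 0.16000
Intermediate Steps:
Z(Y, E) = 4 (Z(Y, E) = 6 - 2 = 4)
j(F) = 4
j(168)/Q(o(5)) = 4/(5²) = 4/25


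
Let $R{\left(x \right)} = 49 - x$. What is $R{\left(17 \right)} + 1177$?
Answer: $1209$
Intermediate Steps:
$R{\left(17 \right)} + 1177 = \left(49 - 17\right) + 1177 = 32 + 1177 = 1209$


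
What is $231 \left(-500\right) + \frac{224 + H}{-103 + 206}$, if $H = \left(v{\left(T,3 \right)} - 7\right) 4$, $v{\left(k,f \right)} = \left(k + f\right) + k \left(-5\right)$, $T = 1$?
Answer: $- \frac{11896308}{103} \approx -1.155 \cdot 10^{5}$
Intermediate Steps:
$v{\left(k,f \right)} = f - 4 k$ ($v{\left(k,f \right)} = \left(f + k\right) - 5 k = f - 4 k$)
$H = -32$ ($H = \left(\left(3 - 4\right) - 7\right) 4 = \left(-1 - 7\right) 4 = \left(-8\right) 4 = -32$)
$231 \left(-500\right) + \frac{224 + H}{-103 + 206} = 231 \left(-500\right) + \frac{224 - 32}{-103 + 206} = -115500 + \frac{192}{103} = - \frac{11896308}{103}$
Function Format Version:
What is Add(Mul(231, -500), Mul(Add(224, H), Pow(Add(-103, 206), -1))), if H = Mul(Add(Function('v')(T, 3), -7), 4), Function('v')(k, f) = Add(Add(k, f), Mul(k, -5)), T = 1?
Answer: Rational(-11896308, 103) ≈ -1.1550e+5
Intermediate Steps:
Function('v')(k, f) = Add(f, Mul(-4, k)) (Function('v')(k, f) = Add(Add(f, k), Mul(-5, k)) = Add(f, Mul(-4, k)))
H = -32 (H = Mul(Add(Add(3, Mul(-4, 1)), -7), 4) = Mul(Add(Add(3, -4), -7), 4) = Mul(Add(-1, -7), 4) = Mul(-8, 4) = -32)
Add(Mul(231, -500), Mul(Add(224, H), Pow(Add(-103, 206), -1))) = Add(Mul(231, -500), Mul(Add(224, -32), Pow(Add(-103, 206), -1))) = Add(-115500, Mul(192, Pow(103, -1))) = Add(-115500, Mul(192, Rational(1, 103))) = Add(-115500, Rational(192, 103)) = Rational(-11896308, 103)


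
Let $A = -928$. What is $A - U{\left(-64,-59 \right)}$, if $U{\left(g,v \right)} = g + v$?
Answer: $-805$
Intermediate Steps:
$A - U{\left(-64,-59 \right)} = -928 - \left(-64 - 59\right) = -928 - -123 = -928 + 123 = -805$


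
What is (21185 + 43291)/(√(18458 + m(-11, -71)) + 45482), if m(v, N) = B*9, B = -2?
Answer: 733124358/517148471 - 32238*√4610/517148471 ≈ 1.4134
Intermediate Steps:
m(v, N) = -18 (m(v, N) = -2*9 = -18)
(21185 + 43291)/(√(18458 + m(-11, -71)) + 45482) = (21185 + 43291)/(√(18458 - 18) + 45482) = 64476/(√18440 + 45482) = 64476/(2*√4610 + 45482) = 64476/(45482 + 2*√4610)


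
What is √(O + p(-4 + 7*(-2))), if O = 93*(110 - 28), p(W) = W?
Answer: 2*√1902 ≈ 87.224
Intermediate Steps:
O = 7626 (O = 93*82 = 7626)
√(O + p(-4 + 7*(-2))) = √(7626 + (-4 + 7*(-2))) = √(7626 + (-4 - 14)) = √(7626 - 18) = √7608 = 2*√1902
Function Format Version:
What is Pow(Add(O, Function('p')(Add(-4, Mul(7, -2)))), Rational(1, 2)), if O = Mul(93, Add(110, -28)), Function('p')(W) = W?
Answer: Mul(2, Pow(1902, Rational(1, 2))) ≈ 87.224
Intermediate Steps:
O = 7626 (O = Mul(93, 82) = 7626)
Pow(Add(O, Function('p')(Add(-4, Mul(7, -2)))), Rational(1, 2)) = Pow(Add(7626, Add(-4, Mul(7, -2))), Rational(1, 2)) = Pow(Add(7626, Add(-4, -14)), Rational(1, 2)) = Pow(Add(7626, -18), Rational(1, 2)) = Pow(7608, Rational(1, 2)) = Mul(2, Pow(1902, Rational(1, 2)))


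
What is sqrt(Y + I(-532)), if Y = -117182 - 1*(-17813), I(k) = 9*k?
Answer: 3*I*sqrt(11573) ≈ 322.73*I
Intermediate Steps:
Y = -99369 (Y = -117182 + 17813 = -99369)
sqrt(Y + I(-532)) = sqrt(-99369 + 9*(-532)) = sqrt(-99369 - 4788) = sqrt(-104157) = 3*I*sqrt(11573)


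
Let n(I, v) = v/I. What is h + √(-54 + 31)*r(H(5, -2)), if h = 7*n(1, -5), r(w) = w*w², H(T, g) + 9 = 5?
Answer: -35 - 64*I*√23 ≈ -35.0 - 306.93*I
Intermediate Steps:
H(T, g) = -4 (H(T, g) = -9 + 5 = -4)
r(w) = w³
h = -35 (h = 7*(-5/1) = 7*(-5*1) = 7*(-5) = -35)
h + √(-54 + 31)*r(H(5, -2)) = -35 + √(-54 + 31)*(-4)³ = -35 + √(-23)*(-64) = -35 + (I*√23)*(-64) = -35 - 64*I*√23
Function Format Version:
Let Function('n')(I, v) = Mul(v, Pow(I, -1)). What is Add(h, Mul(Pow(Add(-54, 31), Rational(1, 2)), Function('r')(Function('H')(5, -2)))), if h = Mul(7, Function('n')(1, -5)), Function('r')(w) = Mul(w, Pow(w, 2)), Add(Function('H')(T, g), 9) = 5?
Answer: Add(-35, Mul(-64, I, Pow(23, Rational(1, 2)))) ≈ Add(-35.000, Mul(-306.93, I))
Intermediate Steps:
Function('H')(T, g) = -4 (Function('H')(T, g) = Add(-9, 5) = -4)
Function('r')(w) = Pow(w, 3)
h = -35 (h = Mul(7, Mul(-5, Pow(1, -1))) = Mul(7, Mul(-5, 1)) = Mul(7, -5) = -35)
Add(h, Mul(Pow(Add(-54, 31), Rational(1, 2)), Function('r')(Function('H')(5, -2)))) = Add(-35, Mul(Pow(Add(-54, 31), Rational(1, 2)), Pow(-4, 3))) = Add(-35, Mul(Pow(-23, Rational(1, 2)), -64)) = Add(-35, Mul(Mul(I, Pow(23, Rational(1, 2))), -64)) = Add(-35, Mul(-64, I, Pow(23, Rational(1, 2))))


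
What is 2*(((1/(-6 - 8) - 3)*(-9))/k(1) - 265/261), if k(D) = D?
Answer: 97297/1827 ≈ 53.255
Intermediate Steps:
2*(((1/(-6 - 8) - 3)*(-9))/k(1) - 265/261) = 2*(((1/(-6 - 8) - 3)*(-9))/1 - 265/261) = 2*(((1/(-14) - 3)*(-9))*1 - 265*1/261) = 2*(((-1/14 - 3)*(-9))*1 - 265/261) = 2*(-43/14*(-9)*1 - 265/261) = 2*((387/14)*1 - 265/261) = 2*(387/14 - 265/261) = 2*(97297/3654) = 97297/1827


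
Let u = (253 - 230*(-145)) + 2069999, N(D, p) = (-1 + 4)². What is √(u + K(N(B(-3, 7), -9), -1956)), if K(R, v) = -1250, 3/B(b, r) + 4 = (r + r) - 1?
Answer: 4*√131397 ≈ 1449.9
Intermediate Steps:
B(b, r) = 3/(-5 + 2*r) (B(b, r) = 3/(-4 + ((r + r) - 1)) = 3/(-4 + (2*r - 1)) = 3/(-4 + (-1 + 2*r)) = 3/(-5 + 2*r))
N(D, p) = 9 (N(D, p) = 3² = 9)
u = 2103602 (u = (253 + 33350) + 2069999 = 33603 + 2069999 = 2103602)
√(u + K(N(B(-3, 7), -9), -1956)) = √(2103602 - 1250) = √2102352 = 4*√131397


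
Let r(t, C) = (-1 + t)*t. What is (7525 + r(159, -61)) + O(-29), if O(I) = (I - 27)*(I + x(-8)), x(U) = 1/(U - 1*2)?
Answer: 171383/5 ≈ 34277.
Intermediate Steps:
r(t, C) = t*(-1 + t)
x(U) = 1/(-2 + U) (x(U) = 1/(U - 2) = 1/(-2 + U))
O(I) = (-27 + I)*(-1/10 + I) (O(I) = (I - 27)*(I + 1/(-2 - 8)) = (-27 + I)*(I + 1/(-10)) = (-27 + I)*(I - 1/10) = (-27 + I)*(-1/10 + I))
(7525 + r(159, -61)) + O(-29) = (7525 + 159*(-1 + 159)) + (27/10 + (-29)**2 - 271/10*(-29)) = (7525 + 159*158) + (27/10 + 841 + 7859/10) = (7525 + 25122) + 8148/5 = 32647 + 8148/5 = 171383/5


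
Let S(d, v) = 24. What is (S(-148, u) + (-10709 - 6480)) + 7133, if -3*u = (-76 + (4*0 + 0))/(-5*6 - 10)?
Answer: -10032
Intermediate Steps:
u = -19/30 (u = -(-76 + (4*0 + 0))/(3*(-5*6 - 10)) = -(-76 + (0 + 0))/(3*(-30 - 10)) = -(-76 + 0)/(3*(-40)) = -(-76)*(-1)/(3*40) = -⅓*19/10 = -19/30 ≈ -0.63333)
(S(-148, u) + (-10709 - 6480)) + 7133 = (24 + (-10709 - 6480)) + 7133 = (24 - 17189) + 7133 = -17165 + 7133 = -10032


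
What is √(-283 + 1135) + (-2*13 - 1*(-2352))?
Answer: 2326 + 2*√213 ≈ 2355.2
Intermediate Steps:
√(-283 + 1135) + (-2*13 - 1*(-2352)) = √852 + (-26 + 2352) = 2*√213 + 2326 = 2326 + 2*√213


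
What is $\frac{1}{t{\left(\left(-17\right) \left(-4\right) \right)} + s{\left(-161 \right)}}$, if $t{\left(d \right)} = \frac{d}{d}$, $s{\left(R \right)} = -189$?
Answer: $- \frac{1}{188} \approx -0.0053191$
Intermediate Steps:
$t{\left(d \right)} = 1$
$\frac{1}{t{\left(\left(-17\right) \left(-4\right) \right)} + s{\left(-161 \right)}} = \frac{1}{1 - 189} = \frac{1}{-188} = - \frac{1}{188}$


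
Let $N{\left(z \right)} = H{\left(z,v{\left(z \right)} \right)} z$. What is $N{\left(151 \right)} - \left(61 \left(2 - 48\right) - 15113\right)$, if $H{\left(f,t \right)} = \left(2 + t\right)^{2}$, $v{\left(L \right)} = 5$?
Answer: $25318$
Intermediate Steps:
$N{\left(z \right)} = 49 z$ ($N{\left(z \right)} = \left(2 + 5\right)^{2} z = 7^{2} z = 49 z$)
$N{\left(151 \right)} - \left(61 \left(2 - 48\right) - 15113\right) = 49 \cdot 151 - \left(61 \left(2 - 48\right) - 15113\right) = 7399 - \left(61 \left(-46\right) - 15113\right) = 7399 - \left(-2806 - 15113\right) = 7399 - -17919 = 7399 + 17919 = 25318$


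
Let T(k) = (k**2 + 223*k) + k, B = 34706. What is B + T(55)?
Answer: 50051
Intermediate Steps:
T(k) = k**2 + 224*k
B + T(55) = 34706 + 55*(224 + 55) = 34706 + 55*279 = 34706 + 15345 = 50051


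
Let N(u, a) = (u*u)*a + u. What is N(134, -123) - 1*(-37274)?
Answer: -2171180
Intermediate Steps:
N(u, a) = u + a*u² (N(u, a) = u²*a + u = a*u² + u = u + a*u²)
N(134, -123) - 1*(-37274) = 134*(1 - 123*134) - 1*(-37274) = 134*(1 - 16482) + 37274 = 134*(-16481) + 37274 = -2208454 + 37274 = -2171180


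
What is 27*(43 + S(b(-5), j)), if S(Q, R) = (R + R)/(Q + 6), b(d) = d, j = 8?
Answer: 1593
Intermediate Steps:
S(Q, R) = 2*R/(6 + Q) (S(Q, R) = (2*R)/(6 + Q) = 2*R/(6 + Q))
27*(43 + S(b(-5), j)) = 27*(43 + 2*8/(6 - 5)) = 27*(43 + 2*8/1) = 27*(43 + 2*8*1) = 27*(43 + 16) = 27*59 = 1593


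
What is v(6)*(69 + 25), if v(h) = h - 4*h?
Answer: -1692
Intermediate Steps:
v(h) = -3*h
v(6)*(69 + 25) = (-3*6)*(69 + 25) = -18*94 = -1692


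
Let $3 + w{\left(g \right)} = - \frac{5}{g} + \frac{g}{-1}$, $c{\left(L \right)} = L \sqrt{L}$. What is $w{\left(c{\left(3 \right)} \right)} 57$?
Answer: $-171 - \frac{608 \sqrt{3}}{3} \approx -522.03$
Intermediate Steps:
$c{\left(L \right)} = L^{\frac{3}{2}}$
$w{\left(g \right)} = -3 - g - \frac{5}{g}$ ($w{\left(g \right)} = -3 + \left(- \frac{5}{g} + \frac{g}{-1}\right) = -3 + \left(- \frac{5}{g} + g \left(-1\right)\right) = -3 - \left(g + \frac{5}{g}\right) = -3 - g - \frac{5}{g}$)
$w{\left(c{\left(3 \right)} \right)} 57 = \left(-3 - 3^{\frac{3}{2}} - \frac{5}{3^{\frac{3}{2}}}\right) 57 = \left(-3 - 3 \sqrt{3} - \frac{5}{3 \sqrt{3}}\right) 57 = \left(-3 - 3 \sqrt{3} - 5 \frac{\sqrt{3}}{9}\right) 57 = \left(-3 - 3 \sqrt{3} - \frac{5 \sqrt{3}}{9}\right) 57 = \left(-3 - \frac{32 \sqrt{3}}{9}\right) 57 = -171 - \frac{608 \sqrt{3}}{3}$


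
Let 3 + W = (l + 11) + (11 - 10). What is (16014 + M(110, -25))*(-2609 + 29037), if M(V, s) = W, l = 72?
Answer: 425358660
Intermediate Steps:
W = 81 (W = -3 + ((72 + 11) + (11 - 10)) = -3 + (83 + 1) = -3 + 84 = 81)
M(V, s) = 81
(16014 + M(110, -25))*(-2609 + 29037) = (16014 + 81)*(-2609 + 29037) = 16095*26428 = 425358660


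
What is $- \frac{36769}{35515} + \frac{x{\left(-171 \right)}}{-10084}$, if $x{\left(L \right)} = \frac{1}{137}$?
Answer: $- \frac{50796703167}{49064256620} \approx -1.0353$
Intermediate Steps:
$x{\left(L \right)} = \frac{1}{137}$
$- \frac{36769}{35515} + \frac{x{\left(-171 \right)}}{-10084} = - \frac{36769}{35515} + \frac{1}{137 \left(-10084\right)} = \left(-36769\right) \frac{1}{35515} + \frac{1}{137} \left(- \frac{1}{10084}\right) = - \frac{36769}{35515} - \frac{1}{1381508} = - \frac{50796703167}{49064256620}$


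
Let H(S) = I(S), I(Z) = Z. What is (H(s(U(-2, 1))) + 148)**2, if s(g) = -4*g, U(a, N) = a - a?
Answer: 21904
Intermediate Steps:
U(a, N) = 0
H(S) = S
(H(s(U(-2, 1))) + 148)**2 = (-4*0 + 148)**2 = (0 + 148)**2 = 148**2 = 21904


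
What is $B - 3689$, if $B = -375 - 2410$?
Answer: $-6474$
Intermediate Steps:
$B = -2785$
$B - 3689 = -2785 - 3689 = -6474$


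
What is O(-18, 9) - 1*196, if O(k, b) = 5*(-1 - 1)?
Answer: -206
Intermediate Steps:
O(k, b) = -10 (O(k, b) = 5*(-2) = -10)
O(-18, 9) - 1*196 = -10 - 1*196 = -10 - 196 = -206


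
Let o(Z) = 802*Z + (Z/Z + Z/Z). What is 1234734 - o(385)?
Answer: 925962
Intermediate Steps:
o(Z) = 2 + 802*Z (o(Z) = 802*Z + (1 + 1) = 802*Z + 2 = 2 + 802*Z)
1234734 - o(385) = 1234734 - (2 + 802*385) = 1234734 - (2 + 308770) = 1234734 - 1*308772 = 1234734 - 308772 = 925962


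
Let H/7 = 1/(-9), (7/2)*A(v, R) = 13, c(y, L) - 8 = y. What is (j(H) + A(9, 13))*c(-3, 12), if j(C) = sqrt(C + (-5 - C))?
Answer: 130/7 + 5*I*sqrt(5) ≈ 18.571 + 11.18*I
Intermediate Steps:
c(y, L) = 8 + y
A(v, R) = 26/7 (A(v, R) = (2/7)*13 = 26/7)
H = -7/9 (H = 7/(-9) = 7*(-1/9) = -7/9 ≈ -0.77778)
j(C) = I*sqrt(5) (j(C) = sqrt(-5) = I*sqrt(5))
(j(H) + A(9, 13))*c(-3, 12) = (I*sqrt(5) + 26/7)*(8 - 3) = (26/7 + I*sqrt(5))*5 = 130/7 + 5*I*sqrt(5)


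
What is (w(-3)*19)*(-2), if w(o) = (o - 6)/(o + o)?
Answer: -57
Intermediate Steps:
w(o) = (-6 + o)/(2*o) (w(o) = (-6 + o)/((2*o)) = (-6 + o)*(1/(2*o)) = (-6 + o)/(2*o))
(w(-3)*19)*(-2) = (((½)*(-6 - 3)/(-3))*19)*(-2) = (((½)*(-⅓)*(-9))*19)*(-2) = ((3/2)*19)*(-2) = (57/2)*(-2) = -57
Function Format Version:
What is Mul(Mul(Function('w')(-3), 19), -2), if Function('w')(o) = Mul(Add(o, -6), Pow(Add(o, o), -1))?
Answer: -57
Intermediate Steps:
Function('w')(o) = Mul(Rational(1, 2), Pow(o, -1), Add(-6, o)) (Function('w')(o) = Mul(Add(-6, o), Pow(Mul(2, o), -1)) = Mul(Add(-6, o), Mul(Rational(1, 2), Pow(o, -1))) = Mul(Rational(1, 2), Pow(o, -1), Add(-6, o)))
Mul(Mul(Function('w')(-3), 19), -2) = Mul(Mul(Mul(Rational(1, 2), Pow(-3, -1), Add(-6, -3)), 19), -2) = Mul(Mul(Mul(Rational(1, 2), Rational(-1, 3), -9), 19), -2) = Mul(Mul(Rational(3, 2), 19), -2) = Mul(Rational(57, 2), -2) = -57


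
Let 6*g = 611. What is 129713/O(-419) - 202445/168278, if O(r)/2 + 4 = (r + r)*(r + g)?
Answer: -64338371102/67087810955 ≈ -0.95902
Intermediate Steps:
g = 611/6 (g = (⅙)*611 = 611/6 ≈ 101.83)
O(r) = -8 + 4*r*(611/6 + r) (O(r) = -8 + 2*((r + r)*(r + 611/6)) = -8 + 2*((2*r)*(611/6 + r)) = -8 + 2*(2*r*(611/6 + r)) = -8 + 4*r*(611/6 + r))
129713/O(-419) - 202445/168278 = 129713/(-8 + 4*(-419)² + (1222/3)*(-419)) - 202445/168278 = 129713/(-8 + 4*175561 - 512018/3) - 202445*1/168278 = 129713/(-8 + 702244 - 512018/3) - 202445/168278 = 129713/(1594690/3) - 202445/168278 = 129713*(3/1594690) - 202445/168278 = 389139/1594690 - 202445/168278 = -64338371102/67087810955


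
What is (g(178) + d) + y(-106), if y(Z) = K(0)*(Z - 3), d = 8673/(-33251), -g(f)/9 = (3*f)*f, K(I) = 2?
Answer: -28452423859/33251 ≈ -8.5569e+5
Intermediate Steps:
g(f) = -27*f² (g(f) = -9*3*f*f = -27*f²)
d = -8673/33251 (d = 8673*(-1/33251) = -8673/33251 ≈ -0.26083)
y(Z) = -6 + 2*Z (y(Z) = 2*(Z - 3) = 2*(-3 + Z) = -6 + 2*Z)
(g(178) + d) + y(-106) = (-27*178² - 8673/33251) + (-6 + 2*(-106)) = (-27*31684 - 8673/33251) + (-6 - 212) = (-855468 - 8673/33251) - 218 = -28445175141/33251 - 218 = -28452423859/33251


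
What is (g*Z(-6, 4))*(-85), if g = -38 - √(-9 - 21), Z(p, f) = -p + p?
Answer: 0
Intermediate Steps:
Z(p, f) = 0
g = -38 - I*√30 (g = -38 - √(-30) = -38 - I*√30 ≈ -38.0 - 5.4772*I)
(g*Z(-6, 4))*(-85) = ((-38 - I*√30)*0)*(-85) = 0*(-85) = 0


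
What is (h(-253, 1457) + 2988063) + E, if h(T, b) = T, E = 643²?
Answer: 3401259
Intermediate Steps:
E = 413449
(h(-253, 1457) + 2988063) + E = (-253 + 2988063) + 413449 = 2987810 + 413449 = 3401259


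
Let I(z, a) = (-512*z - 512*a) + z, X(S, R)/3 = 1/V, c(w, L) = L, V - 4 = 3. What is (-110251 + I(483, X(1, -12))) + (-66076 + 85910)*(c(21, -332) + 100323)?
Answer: 13880049474/7 ≈ 1.9829e+9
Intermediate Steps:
V = 7 (V = 4 + 3 = 7)
X(S, R) = 3/7
I(z, a) = -512*a - 511*z (I(z, a) = (-512*a - 512*z) + z = -512*a - 511*z)
(-110251 + I(483, X(1, -12))) + (-66076 + 85910)*(c(21, -332) + 100323) = (-110251 + (-512*3/7 - 511*483)) + (-66076 + 85910)*(-332 + 100323) = (-110251 + (-1536/7 - 246813)) + 19834*99991 = (-110251 - 1729227/7) + 1983221494 = -2500984/7 + 1983221494 = 13880049474/7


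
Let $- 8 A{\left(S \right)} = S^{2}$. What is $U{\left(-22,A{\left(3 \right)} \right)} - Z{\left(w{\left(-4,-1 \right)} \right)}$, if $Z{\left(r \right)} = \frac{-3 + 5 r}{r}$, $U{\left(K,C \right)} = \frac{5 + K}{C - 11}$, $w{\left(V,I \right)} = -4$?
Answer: $- \frac{1687}{388} \approx -4.3479$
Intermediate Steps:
$A{\left(S \right)} = - \frac{S^{2}}{8}$
$U{\left(K,C \right)} = \frac{5 + K}{-11 + C}$
$Z{\left(r \right)} = \frac{-3 + 5 r}{r}$
$U{\left(-22,A{\left(3 \right)} \right)} - Z{\left(w{\left(-4,-1 \right)} \right)} = \frac{5 - 22}{-11 - \frac{3^{2}}{8}} - \left(5 - \frac{3}{-4}\right) = \frac{1}{-11 - \frac{9}{8}} \left(-17\right) - \left(5 - - \frac{3}{4}\right) = \frac{1}{-11 - \frac{9}{8}} \left(-17\right) - \left(5 + \frac{3}{4}\right) = \frac{1}{- \frac{97}{8}} \left(-17\right) - \frac{23}{4} = \left(- \frac{8}{97}\right) \left(-17\right) - \frac{23}{4} = \frac{136}{97} - \frac{23}{4} = - \frac{1687}{388}$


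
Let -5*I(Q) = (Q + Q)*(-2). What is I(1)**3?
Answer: 64/125 ≈ 0.51200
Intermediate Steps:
I(Q) = 4*Q/5 (I(Q) = -(Q + Q)*(-2)/5 = -2*Q*(-2)/5 = -(-4)*Q/5 = 4*Q/5)
I(1)**3 = ((4/5)*1)**3 = (4/5)**3 = 64/125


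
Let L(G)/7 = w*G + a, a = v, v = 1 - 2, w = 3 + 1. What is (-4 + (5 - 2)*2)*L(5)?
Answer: 266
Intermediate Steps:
w = 4
v = -1
a = -1
L(G) = -7 + 28*G (L(G) = 7*(4*G - 1) = 7*(-1 + 4*G) = -7 + 28*G)
(-4 + (5 - 2)*2)*L(5) = (-4 + (5 - 2)*2)*(-7 + 28*5) = (-4 + 3*2)*(-7 + 140) = (-4 + 6)*133 = 2*133 = 266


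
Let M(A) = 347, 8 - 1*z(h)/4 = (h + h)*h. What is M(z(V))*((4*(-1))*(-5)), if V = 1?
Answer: 6940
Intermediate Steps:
z(h) = 32 - 8*h² (z(h) = 32 - 4*(h + h)*h = 32 - 4*2*h*h = 32 - 8*h²)
M(z(V))*((4*(-1))*(-5)) = 347*((4*(-1))*(-5)) = 347*(-4*(-5)) = 347*20 = 6940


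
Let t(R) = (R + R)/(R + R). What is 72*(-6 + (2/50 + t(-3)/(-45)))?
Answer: -10768/25 ≈ -430.72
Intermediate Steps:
t(R) = 1 (t(R) = (2*R)/((2*R)) = (2*R)*(1/(2*R)) = 1)
72*(-6 + (2/50 + t(-3)/(-45))) = 72*(-6 + (2/50 + 1/(-45))) = 72*(-6 + (2*(1/50) + 1*(-1/45))) = 72*(-6 + (1/25 - 1/45)) = 72*(-6 + 4/225) = 72*(-1346/225) = -10768/25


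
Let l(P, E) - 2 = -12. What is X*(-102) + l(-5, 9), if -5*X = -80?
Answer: -1642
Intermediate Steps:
l(P, E) = -10 (l(P, E) = 2 - 12 = -10)
X = 16 (X = -⅕*(-80) = 16)
X*(-102) + l(-5, 9) = 16*(-102) - 10 = -1632 - 10 = -1642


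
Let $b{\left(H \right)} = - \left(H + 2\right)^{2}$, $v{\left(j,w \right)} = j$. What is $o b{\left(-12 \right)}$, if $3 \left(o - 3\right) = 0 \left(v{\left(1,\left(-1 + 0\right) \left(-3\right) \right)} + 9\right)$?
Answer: $-300$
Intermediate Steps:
$o = 3$ ($o = 3 + \frac{0 \left(1 + 9\right)}{3} = 3 + \frac{0 \cdot 10}{3} = 3 + \frac{1}{3} \cdot 0 = 3 + 0 = 3$)
$b{\left(H \right)} = - \left(2 + H\right)^{2}$
$o b{\left(-12 \right)} = 3 \left(- \left(2 - 12\right)^{2}\right) = 3 \left(- \left(-10\right)^{2}\right) = 3 \left(\left(-1\right) 100\right) = 3 \left(-100\right) = -300$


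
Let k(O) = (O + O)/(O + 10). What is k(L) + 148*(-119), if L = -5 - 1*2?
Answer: -52850/3 ≈ -17617.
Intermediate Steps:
L = -7 (L = -5 - 2 = -7)
k(O) = 2*O/(10 + O) (k(O) = (2*O)/(10 + O) = 2*O/(10 + O))
k(L) + 148*(-119) = 2*(-7)/(10 - 7) + 148*(-119) = 2*(-7)/3 - 17612 = 2*(-7)*(⅓) - 17612 = -14/3 - 17612 = -52850/3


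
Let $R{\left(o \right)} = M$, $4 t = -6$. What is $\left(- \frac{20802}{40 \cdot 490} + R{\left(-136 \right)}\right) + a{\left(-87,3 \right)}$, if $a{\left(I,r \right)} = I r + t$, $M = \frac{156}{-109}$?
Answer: $- \frac{283065009}{1068200} \approx -264.99$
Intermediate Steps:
$t = - \frac{3}{2}$ ($t = \frac{1}{4} \left(-6\right) = - \frac{3}{2} \approx -1.5$)
$M = - \frac{156}{109}$ ($M = 156 \left(- \frac{1}{109}\right) = - \frac{156}{109} \approx -1.4312$)
$R{\left(o \right)} = - \frac{156}{109}$
$a{\left(I,r \right)} = - \frac{3}{2} + I r$ ($a{\left(I,r \right)} = I r - \frac{3}{2} = - \frac{3}{2} + I r$)
$\left(- \frac{20802}{40 \cdot 490} + R{\left(-136 \right)}\right) + a{\left(-87,3 \right)} = \left(- \frac{20802}{40 \cdot 490} - \frac{156}{109}\right) - \frac{525}{2} = \left(- \frac{20802}{19600} - \frac{156}{109}\right) - \frac{525}{2} = \left(\left(-20802\right) \frac{1}{19600} - \frac{156}{109}\right) - \frac{525}{2} = \left(- \frac{10401}{9800} - \frac{156}{109}\right) - \frac{525}{2} = - \frac{2662509}{1068200} - \frac{525}{2} = - \frac{283065009}{1068200}$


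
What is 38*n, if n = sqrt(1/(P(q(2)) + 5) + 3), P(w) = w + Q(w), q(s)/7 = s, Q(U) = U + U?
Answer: 38*sqrt(6674)/47 ≈ 66.051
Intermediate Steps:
Q(U) = 2*U
q(s) = 7*s
P(w) = 3*w (P(w) = w + 2*w = 3*w)
n = sqrt(6674)/47 (n = sqrt(1/(3*(7*2) + 5) + 3) = sqrt(1/(3*14 + 5) + 3) = sqrt(1/(42 + 5) + 3) = sqrt(1/47 + 3) = sqrt(142/47) = sqrt(6674)/47 ≈ 1.7382)
38*n = 38*(sqrt(6674)/47) = 38*sqrt(6674)/47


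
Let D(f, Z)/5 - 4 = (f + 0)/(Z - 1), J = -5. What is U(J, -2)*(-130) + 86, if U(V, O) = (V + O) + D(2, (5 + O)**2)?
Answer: -3533/2 ≈ -1766.5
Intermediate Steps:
D(f, Z) = 20 + 5*f/(-1 + Z) (D(f, Z) = 20 + 5*((f + 0)/(Z - 1)) = 20 + 5*(f/(-1 + Z)) = 20 + 5*f/(-1 + Z))
U(V, O) = O + V + 5*(-2 + 4*(5 + O)**2)/(-1 + (5 + O)**2) (U(V, O) = (V + O) + 5*(-4 + 2 + 4*(5 + O)**2)/(-1 + (5 + O)**2) = (O + V) + 5*(-2 + 4*(5 + O)**2)/(-1 + (5 + O)**2) = O + V + 5*(-2 + 4*(5 + O)**2)/(-1 + (5 + O)**2))
U(J, -2)*(-130) + 86 = ((-10 + 20*(5 - 2)**2 + (-1 + (5 - 2)**2)*(-2 - 5))/(-1 + (5 - 2)**2))*(-130) + 86 = ((-10 + 20*3**2 + (-1 + 3**2)*(-7))/(-1 + 3**2))*(-130) + 86 = ((-10 + 20*9 + (-1 + 9)*(-7))/(-1 + 9))*(-130) + 86 = ((-10 + 180 + 8*(-7))/8)*(-130) + 86 = ((-10 + 180 - 56)/8)*(-130) + 86 = ((1/8)*114)*(-130) + 86 = (57/4)*(-130) + 86 = -3705/2 + 86 = -3533/2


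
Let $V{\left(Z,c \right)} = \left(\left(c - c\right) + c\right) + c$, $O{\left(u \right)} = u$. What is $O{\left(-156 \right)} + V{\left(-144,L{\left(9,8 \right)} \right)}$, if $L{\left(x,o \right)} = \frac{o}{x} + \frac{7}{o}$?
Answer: $- \frac{5489}{36} \approx -152.47$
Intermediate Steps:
$L{\left(x,o \right)} = \frac{7}{o} + \frac{o}{x}$
$V{\left(Z,c \right)} = 2 c$ ($V{\left(Z,c \right)} = \left(0 + c\right) + c = c + c = 2 c$)
$O{\left(-156 \right)} + V{\left(-144,L{\left(9,8 \right)} \right)} = -156 + 2 \left(\frac{7}{8} + \frac{8}{9}\right) = -156 + 2 \cdot \frac{127}{72} = -156 + \frac{127}{36} = - \frac{5489}{36}$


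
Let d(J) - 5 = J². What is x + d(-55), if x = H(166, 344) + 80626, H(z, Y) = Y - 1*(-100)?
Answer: 84100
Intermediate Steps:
H(z, Y) = 100 + Y (H(z, Y) = Y + 100 = 100 + Y)
d(J) = 5 + J²
x = 81070 (x = (100 + 344) + 80626 = 444 + 80626 = 81070)
x + d(-55) = 81070 + (5 + (-55)²) = 81070 + (5 + 3025) = 81070 + 3030 = 84100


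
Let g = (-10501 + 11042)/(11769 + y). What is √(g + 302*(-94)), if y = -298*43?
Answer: I*√31000971045/1045 ≈ 168.49*I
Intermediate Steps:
y = -12814
g = -541/1045 (g = (-10501 + 11042)/(11769 - 12814) = 541/(-1045) = 541*(-1/1045) = -541/1045 ≈ -0.51770)
√(g + 302*(-94)) = √(-541/1045 + 302*(-94)) = √(-541/1045 - 28388) = √(-29666001/1045) = I*√31000971045/1045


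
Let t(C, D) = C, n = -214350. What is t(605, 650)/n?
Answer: -121/42870 ≈ -0.0028225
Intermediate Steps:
t(605, 650)/n = 605/(-214350) = 605*(-1/214350) = -121/42870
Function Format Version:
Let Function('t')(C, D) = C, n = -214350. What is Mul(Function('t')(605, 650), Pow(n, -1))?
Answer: Rational(-121, 42870) ≈ -0.0028225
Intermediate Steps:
Mul(Function('t')(605, 650), Pow(n, -1)) = Mul(605, Pow(-214350, -1)) = Mul(605, Rational(-1, 214350)) = Rational(-121, 42870)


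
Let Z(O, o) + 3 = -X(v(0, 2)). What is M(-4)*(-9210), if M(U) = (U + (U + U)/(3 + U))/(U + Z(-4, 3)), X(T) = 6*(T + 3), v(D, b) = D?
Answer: 7368/5 ≈ 1473.6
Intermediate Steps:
X(T) = 18 + 6*T (X(T) = 6*(3 + T) = 18 + 6*T)
Z(O, o) = -21 (Z(O, o) = -3 - (18 + 6*0) = -3 - (18 + 0) = -3 - 1*18 = -3 - 18 = -21)
M(U) = (U + 2*U/(3 + U))/(-21 + U) (M(U) = (U + (U + U)/(3 + U))/(U - 21) = (U + (2*U)/(3 + U))/(-21 + U) = (U + 2*U/(3 + U))/(-21 + U))
M(-4)*(-9210) = -4*(5 - 4)/(-63 + (-4)² - 18*(-4))*(-9210) = -4*1/(-63 + 16 + 72)*(-9210) = -4*1/25*(-9210) = -4*1/25*1*(-9210) = -4/25*(-9210) = 7368/5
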